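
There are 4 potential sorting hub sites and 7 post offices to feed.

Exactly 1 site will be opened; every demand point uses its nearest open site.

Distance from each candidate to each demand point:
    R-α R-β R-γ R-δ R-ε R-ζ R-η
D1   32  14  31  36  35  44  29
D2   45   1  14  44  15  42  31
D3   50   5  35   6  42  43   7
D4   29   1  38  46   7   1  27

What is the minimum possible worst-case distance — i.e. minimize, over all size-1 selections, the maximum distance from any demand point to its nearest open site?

Open {D1}.
  Farthest demand point is R-ζ at distance 44 (to D1); all others are ≤ 44.
With {D2} the worst case is 45.
With {D4} the worst case is 46.
No size-1 selection achieves below 44.

44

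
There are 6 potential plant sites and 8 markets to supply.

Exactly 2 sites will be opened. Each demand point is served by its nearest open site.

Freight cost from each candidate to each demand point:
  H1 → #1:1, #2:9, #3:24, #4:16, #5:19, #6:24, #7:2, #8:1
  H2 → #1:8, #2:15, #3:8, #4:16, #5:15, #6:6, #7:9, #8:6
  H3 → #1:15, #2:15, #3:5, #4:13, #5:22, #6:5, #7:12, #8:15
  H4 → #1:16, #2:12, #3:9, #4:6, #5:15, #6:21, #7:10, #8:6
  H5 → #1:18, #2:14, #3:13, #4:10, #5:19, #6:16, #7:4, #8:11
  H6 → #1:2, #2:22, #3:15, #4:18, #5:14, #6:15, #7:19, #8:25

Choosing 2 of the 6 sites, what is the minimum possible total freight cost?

Open {H1, H3}.
  #1→H1 1, #2→H1 9, #3→H3 5, #4→H3 13, #5→H1 19, #6→H3 5, #7→H1 2, #8→H1 1  ⇒ total 55.
Compare {H1, H2}: total 58.
Compare {H1, H4}: total 64.
No size-2 selection does better; minimum is 55.

55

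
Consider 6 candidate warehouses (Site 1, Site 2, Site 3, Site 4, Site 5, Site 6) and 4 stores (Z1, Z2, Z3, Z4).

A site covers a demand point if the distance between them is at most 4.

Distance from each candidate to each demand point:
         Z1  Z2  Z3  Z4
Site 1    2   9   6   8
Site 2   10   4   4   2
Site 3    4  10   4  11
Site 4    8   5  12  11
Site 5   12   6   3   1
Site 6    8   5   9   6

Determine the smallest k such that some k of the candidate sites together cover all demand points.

Coverage sets (demand points within 4 of each site):
  Site 1: {Z1}
  Site 2: {Z2, Z3, Z4}
  Site 3: {Z1, Z3}
  Site 4: {}
  Site 5: {Z3, Z4}
  Site 6: {}
No single site covers all 4 demand points.
But {Site 1, Site 2} covers everything, so the minimum is 2.

2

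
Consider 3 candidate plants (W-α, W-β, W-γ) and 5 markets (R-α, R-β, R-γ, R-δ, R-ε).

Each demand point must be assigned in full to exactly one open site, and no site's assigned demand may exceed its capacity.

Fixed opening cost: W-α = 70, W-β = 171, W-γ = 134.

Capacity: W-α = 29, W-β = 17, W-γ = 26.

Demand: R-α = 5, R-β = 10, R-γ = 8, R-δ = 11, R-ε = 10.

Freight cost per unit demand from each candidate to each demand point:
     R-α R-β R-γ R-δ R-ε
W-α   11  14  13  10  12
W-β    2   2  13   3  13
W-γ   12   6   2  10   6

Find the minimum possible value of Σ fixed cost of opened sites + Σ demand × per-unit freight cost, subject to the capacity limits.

565

Open {W-α, W-γ}; cheapest assignment that respects the capacities:
  W-α (cap 29, load 26): R-α, R-δ, R-ε — cost 5×11 + 11×10 + 10×12 = 285
  W-γ (cap 26, load 18): R-β, R-γ — cost 10×6 + 8×2 = 76
  Shipping 361, fixed 204 → total 565.
  Any other capacity-feasible assignment to {W-α, W-γ} ships for at least 361.
Compare {W-α, W-β, W-γ}: its best feasible assignment gives total 591.
Compare {W-α, W-β}: its best feasible assignment gives total 605.
Every other set of open sites that can feasibly serve all demand totals ≥ 591 even under its best assignment. Minimum: 565.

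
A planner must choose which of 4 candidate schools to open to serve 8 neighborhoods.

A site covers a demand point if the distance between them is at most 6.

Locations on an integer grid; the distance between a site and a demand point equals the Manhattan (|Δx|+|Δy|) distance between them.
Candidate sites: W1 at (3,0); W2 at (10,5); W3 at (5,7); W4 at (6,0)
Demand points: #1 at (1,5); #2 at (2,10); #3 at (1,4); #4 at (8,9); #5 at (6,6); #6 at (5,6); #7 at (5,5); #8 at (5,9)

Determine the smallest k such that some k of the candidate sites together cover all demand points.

2

Coverage sets (demand points within 6 of each site):
  W1: {#3}
  W2: {#4, #5, #6, #7}
  W3: {#1, #2, #4, #5, #6, #7, #8}
  W4: {#5, #7}
No single site covers all 8 demand points.
But {W1, W3} covers everything, so the minimum is 2.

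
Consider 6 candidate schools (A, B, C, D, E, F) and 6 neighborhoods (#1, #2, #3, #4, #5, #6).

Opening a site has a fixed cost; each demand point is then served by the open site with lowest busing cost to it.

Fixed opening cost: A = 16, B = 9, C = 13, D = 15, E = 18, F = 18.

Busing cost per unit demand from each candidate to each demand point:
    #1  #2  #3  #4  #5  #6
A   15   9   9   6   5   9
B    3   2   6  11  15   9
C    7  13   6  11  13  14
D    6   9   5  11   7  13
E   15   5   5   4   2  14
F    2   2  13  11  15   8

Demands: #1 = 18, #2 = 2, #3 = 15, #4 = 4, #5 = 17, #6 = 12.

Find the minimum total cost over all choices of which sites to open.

Open {E, F}: assign each demand point to its cheapest open site.
  #1→F 18×2=36, #2→F 2×2=4, #3→E 15×5=75, #4→E 4×4=16, #5→E 17×2=34, #6→F 12×8=96
  busing cost 261, fixed 36 → total 297.
Compare {B, E, F}: busing cost 261 + fixed 45 = 306.
Compare {C, E, F}: busing cost 261 + fixed 49 = 310.
Compare {D, E, F}: busing cost 261 + fixed 51 = 312.
All other subsets cost ≥ 306. Minimum total cost: 297.

297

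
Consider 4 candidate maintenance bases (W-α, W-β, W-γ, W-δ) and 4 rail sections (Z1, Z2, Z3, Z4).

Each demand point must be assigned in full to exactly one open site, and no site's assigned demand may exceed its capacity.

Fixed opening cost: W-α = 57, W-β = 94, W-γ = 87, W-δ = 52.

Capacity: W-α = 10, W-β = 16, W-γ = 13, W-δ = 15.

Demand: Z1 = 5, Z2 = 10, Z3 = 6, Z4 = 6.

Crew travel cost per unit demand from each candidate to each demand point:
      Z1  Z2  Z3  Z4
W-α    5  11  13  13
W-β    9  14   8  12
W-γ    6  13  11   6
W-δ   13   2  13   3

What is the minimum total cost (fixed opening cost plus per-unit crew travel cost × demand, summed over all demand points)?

Open {W-γ, W-δ}; cheapest assignment that respects the capacities:
  W-γ (cap 13, load 12): Z3, Z4 — cost 6×11 + 6×6 = 102
  W-δ (cap 15, load 15): Z1, Z2 — cost 5×13 + 10×2 = 85
  Shipping 187, fixed 139 → total 326.
  Any other capacity-feasible assignment to {W-γ, W-δ} ships for at least 187.
Compare {W-α, W-γ, W-δ}: its best feasible assignment gives total 343.
Compare {W-β, W-δ}: its best feasible assignment gives total 351.
Every other set of open sites that can feasibly serve all demand totals ≥ 343 even under its best assignment. Minimum: 326.

326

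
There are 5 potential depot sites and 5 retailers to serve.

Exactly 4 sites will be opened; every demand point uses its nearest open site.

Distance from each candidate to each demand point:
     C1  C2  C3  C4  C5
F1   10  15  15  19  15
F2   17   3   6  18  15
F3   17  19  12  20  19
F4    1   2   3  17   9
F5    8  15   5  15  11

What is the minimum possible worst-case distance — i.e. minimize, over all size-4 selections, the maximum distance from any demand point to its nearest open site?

Open {F1, F2, F3, F5}.
  Farthest demand point is C4 at distance 15 (to F5); all others are ≤ 15.
With {F1, F2, F4, F5} the worst case is 15.
With {F1, F3, F4, F5} the worst case is 15.
No size-4 selection achieves below 15.

15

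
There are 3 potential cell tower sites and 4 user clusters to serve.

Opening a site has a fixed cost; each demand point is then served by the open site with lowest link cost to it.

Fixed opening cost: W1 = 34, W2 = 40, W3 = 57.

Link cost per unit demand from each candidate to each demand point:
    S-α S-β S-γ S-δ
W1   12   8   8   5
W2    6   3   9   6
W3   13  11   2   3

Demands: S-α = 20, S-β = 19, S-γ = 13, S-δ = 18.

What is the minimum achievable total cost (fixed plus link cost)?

354

Open {W2, W3}: assign each demand point to its cheapest open site.
  S-α→W2 20×6=120, S-β→W2 19×3=57, S-γ→W3 13×2=26, S-δ→W3 18×3=54
  link cost 257, fixed 97 → total 354.
Compare {W1, W2, W3}: link cost 257 + fixed 131 = 388.
Compare {W2}: link cost 402 + fixed 40 = 442.
Compare {W1, W2}: link cost 371 + fixed 74 = 445.
All other subsets cost ≥ 388. Minimum total cost: 354.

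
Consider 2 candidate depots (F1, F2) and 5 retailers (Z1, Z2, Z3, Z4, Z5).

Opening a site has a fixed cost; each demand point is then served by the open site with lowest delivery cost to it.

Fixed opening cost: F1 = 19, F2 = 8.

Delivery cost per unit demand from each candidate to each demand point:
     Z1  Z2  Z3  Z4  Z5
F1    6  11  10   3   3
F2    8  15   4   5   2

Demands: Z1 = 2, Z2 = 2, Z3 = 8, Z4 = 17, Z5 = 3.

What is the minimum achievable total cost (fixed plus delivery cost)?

150

Open {F1, F2}: assign each demand point to its cheapest open site.
  Z1→F1 2×6=12, Z2→F1 2×11=22, Z3→F2 8×4=32, Z4→F1 17×3=51, Z5→F2 3×2=6
  delivery cost 123, fixed 27 → total 150.
Compare {F2}: delivery cost 169 + fixed 8 = 177.
Compare {F1}: delivery cost 174 + fixed 19 = 193.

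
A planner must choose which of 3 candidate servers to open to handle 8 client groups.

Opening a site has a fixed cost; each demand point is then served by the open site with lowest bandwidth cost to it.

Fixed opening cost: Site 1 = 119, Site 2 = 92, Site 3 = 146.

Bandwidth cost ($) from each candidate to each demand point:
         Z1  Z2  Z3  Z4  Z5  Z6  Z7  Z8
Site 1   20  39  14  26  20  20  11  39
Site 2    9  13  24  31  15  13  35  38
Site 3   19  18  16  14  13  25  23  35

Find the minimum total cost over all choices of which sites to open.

270

Open {Site 2}: assign each demand point to its cheapest open site.
  Z1→Site 2 9, Z2→Site 2 13, Z3→Site 2 24, Z4→Site 2 31, Z5→Site 2 15, Z6→Site 2 13, Z7→Site 2 35, Z8→Site 2 38
  bandwidth cost 178, fixed 92 → total 270.
Compare {Site 1}: bandwidth cost 189 + fixed 119 = 308.
Compare {Site 3}: bandwidth cost 163 + fixed 146 = 309.
Compare {Site 1, Site 2}: bandwidth cost 139 + fixed 211 = 350.
All other subsets cost ≥ 308. Minimum total cost: 270.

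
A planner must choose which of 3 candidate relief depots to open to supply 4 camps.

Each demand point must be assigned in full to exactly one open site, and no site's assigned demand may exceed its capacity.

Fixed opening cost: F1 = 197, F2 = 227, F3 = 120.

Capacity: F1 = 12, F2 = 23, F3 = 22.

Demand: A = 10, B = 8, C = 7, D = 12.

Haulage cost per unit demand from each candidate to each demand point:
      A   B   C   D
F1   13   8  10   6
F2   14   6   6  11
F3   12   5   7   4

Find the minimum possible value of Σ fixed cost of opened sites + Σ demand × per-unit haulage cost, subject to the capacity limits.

Open {F2, F3}; cheapest assignment that respects the capacities:
  F2 (cap 23, load 15): B, C — cost 8×6 + 7×6 = 90
  F3 (cap 22, load 22): A, D — cost 10×12 + 12×4 = 168
  Shipping 258, fixed 347 → total 605.
  Any other capacity-feasible assignment to {F2, F3} ships for at least 258.
Compare {F1, F2, F3}: its best feasible assignment gives total 802.
Every other set of open sites that can feasibly serve all demand totals ≥ 802 even under its best assignment. Minimum: 605.

605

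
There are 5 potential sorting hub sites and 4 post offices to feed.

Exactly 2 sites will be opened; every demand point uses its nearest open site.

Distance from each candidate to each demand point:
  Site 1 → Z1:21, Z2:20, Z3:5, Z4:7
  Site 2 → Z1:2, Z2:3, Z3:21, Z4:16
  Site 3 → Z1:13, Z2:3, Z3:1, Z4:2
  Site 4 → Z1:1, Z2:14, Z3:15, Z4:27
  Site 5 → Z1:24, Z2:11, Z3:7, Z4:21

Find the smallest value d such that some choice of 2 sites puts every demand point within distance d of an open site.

3

Open {Site 2, Site 3}.
  Farthest demand point is Z2 at distance 3 (to Site 2); all others are ≤ 3.
With {Site 3, Site 4} the worst case is 3.
With {Site 1, Site 2} the worst case is 7.
No size-2 selection achieves below 3.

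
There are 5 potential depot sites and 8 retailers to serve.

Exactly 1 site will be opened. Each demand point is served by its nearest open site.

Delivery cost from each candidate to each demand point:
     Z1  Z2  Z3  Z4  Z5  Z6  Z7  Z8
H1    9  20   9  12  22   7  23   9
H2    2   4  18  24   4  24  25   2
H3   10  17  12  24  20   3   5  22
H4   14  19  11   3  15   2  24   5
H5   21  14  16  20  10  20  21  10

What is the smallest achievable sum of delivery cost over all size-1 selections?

93

Open {H4}.
  Z1→H4 14, Z2→H4 19, Z3→H4 11, Z4→H4 3, Z5→H4 15, Z6→H4 2, Z7→H4 24, Z8→H4 5  ⇒ total 93.
Compare {H2}: total 103.
Compare {H1}: total 111.
No size-1 selection does better; minimum is 93.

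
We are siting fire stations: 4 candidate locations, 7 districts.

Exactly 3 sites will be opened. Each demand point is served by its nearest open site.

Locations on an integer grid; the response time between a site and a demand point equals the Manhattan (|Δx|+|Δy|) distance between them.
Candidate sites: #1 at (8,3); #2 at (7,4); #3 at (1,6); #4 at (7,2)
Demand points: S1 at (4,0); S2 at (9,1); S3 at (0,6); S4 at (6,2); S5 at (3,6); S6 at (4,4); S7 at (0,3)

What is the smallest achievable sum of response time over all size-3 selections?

19

Open {#2, #3, #4}.
  S1→#4 5, S2→#4 3, S3→#3 1, S4→#4 1, S5→#3 2, S6→#2 3, S7→#3 4  ⇒ total 19.
Compare {#1, #3, #4}: total 21.
Compare {#1, #2, #3}: total 23.
No size-3 selection does better; minimum is 19.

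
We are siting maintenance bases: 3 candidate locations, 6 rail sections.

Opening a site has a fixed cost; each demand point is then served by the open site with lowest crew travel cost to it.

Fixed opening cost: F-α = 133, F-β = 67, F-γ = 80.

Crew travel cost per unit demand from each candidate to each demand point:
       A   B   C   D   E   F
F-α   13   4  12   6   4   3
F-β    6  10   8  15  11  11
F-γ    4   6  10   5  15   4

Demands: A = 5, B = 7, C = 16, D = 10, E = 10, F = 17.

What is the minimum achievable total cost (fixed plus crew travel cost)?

537

Open {F-α, F-β}: assign each demand point to its cheapest open site.
  A→F-β 5×6=30, B→F-α 7×4=28, C→F-β 16×8=128, D→F-α 10×6=60, E→F-α 10×4=40, F→F-α 17×3=51
  crew travel cost 337, fixed 200 → total 537.
Compare {F-α, F-γ}: crew travel cost 349 + fixed 213 = 562.
Compare {F-β, F-γ}: crew travel cost 418 + fixed 147 = 565.
Compare {F-α}: crew travel cost 436 + fixed 133 = 569.
All other subsets cost ≥ 562. Minimum total cost: 537.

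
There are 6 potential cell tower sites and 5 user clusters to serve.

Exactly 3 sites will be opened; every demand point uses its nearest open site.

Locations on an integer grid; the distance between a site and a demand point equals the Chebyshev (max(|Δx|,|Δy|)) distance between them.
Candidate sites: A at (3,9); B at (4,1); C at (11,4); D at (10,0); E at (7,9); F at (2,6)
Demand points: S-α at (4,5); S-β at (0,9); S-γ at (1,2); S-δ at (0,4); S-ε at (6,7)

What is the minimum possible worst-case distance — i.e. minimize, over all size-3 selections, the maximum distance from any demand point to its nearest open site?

Open {A, B, F}.
  Farthest demand point is S-β at distance 3 (to A); all others are ≤ 3.
With {B, E, F} the worst case is 3.
With {A, B, C} the worst case is 4.
No size-3 selection achieves below 3.

3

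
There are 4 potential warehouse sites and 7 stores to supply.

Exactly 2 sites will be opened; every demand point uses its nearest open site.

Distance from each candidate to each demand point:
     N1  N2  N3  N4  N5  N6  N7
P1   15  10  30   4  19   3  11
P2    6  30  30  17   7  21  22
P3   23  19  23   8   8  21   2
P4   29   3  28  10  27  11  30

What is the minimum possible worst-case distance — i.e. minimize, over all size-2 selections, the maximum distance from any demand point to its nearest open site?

Open {P1, P3}.
  Farthest demand point is N3 at distance 23 (to P3); all others are ≤ 23.
With {P2, P3} the worst case is 23.
With {P3, P4} the worst case is 23.
No size-2 selection achieves below 23.

23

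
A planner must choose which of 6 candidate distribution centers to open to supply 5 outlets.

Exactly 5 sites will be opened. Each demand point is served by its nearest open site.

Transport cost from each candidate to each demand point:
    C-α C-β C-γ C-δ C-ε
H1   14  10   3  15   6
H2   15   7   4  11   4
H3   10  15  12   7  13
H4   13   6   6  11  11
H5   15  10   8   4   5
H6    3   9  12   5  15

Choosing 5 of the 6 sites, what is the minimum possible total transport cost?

20

Open {H1, H2, H4, H5, H6}.
  C-α→H6 3, C-β→H4 6, C-γ→H1 3, C-δ→H5 4, C-ε→H2 4  ⇒ total 20.
Compare {H1, H2, H3, H4, H6}: total 21.
Compare {H1, H2, H3, H5, H6}: total 21.
No size-5 selection does better; minimum is 20.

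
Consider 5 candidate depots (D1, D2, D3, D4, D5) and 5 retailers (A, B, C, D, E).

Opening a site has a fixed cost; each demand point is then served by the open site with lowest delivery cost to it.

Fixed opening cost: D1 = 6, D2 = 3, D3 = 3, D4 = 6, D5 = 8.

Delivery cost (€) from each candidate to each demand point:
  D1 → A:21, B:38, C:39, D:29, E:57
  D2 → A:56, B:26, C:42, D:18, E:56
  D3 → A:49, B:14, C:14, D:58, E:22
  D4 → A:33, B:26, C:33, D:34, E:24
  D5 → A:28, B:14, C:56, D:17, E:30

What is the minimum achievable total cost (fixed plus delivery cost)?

Open {D1, D2, D3}: assign each demand point to its cheapest open site.
  A→D1 21, B→D3 14, C→D3 14, D→D2 18, E→D3 22
  delivery cost 89, fixed 12 → total 101.
Compare {D1, D3, D5}: delivery cost 88 + fixed 17 = 105.
Compare {D3, D5}: delivery cost 95 + fixed 11 = 106.
Compare {D1, D2, D3, D4}: delivery cost 89 + fixed 18 = 107.
All other subsets cost ≥ 105. Minimum total cost: 101.

101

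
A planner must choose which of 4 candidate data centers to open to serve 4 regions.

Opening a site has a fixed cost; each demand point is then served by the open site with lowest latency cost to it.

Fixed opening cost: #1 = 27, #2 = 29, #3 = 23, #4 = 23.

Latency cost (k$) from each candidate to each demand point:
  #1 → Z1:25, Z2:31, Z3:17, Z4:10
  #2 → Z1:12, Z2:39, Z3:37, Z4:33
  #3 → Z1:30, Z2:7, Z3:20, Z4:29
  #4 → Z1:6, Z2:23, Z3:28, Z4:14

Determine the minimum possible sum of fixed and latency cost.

Open {#3, #4}: assign each demand point to its cheapest open site.
  Z1→#4 6, Z2→#3 7, Z3→#3 20, Z4→#4 14
  latency cost 47, fixed 46 → total 93.
Compare {#4}: latency cost 71 + fixed 23 = 94.
Compare {#1, #4}: latency cost 56 + fixed 50 = 106.
Compare {#3}: latency cost 86 + fixed 23 = 109.
All other subsets cost ≥ 94. Minimum total cost: 93.

93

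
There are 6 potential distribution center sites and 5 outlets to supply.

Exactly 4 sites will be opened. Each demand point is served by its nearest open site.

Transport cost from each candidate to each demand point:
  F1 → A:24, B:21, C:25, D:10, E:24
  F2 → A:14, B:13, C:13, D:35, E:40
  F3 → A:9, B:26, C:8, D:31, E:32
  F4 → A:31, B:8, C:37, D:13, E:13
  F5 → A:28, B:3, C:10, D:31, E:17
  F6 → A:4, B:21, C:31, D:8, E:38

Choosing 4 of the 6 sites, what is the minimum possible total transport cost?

Open {F3, F4, F5, F6}.
  A→F6 4, B→F5 3, C→F3 8, D→F6 8, E→F4 13  ⇒ total 36.
Compare {F1, F4, F5, F6}: total 38.
Compare {F2, F4, F5, F6}: total 38.
No size-4 selection does better; minimum is 36.

36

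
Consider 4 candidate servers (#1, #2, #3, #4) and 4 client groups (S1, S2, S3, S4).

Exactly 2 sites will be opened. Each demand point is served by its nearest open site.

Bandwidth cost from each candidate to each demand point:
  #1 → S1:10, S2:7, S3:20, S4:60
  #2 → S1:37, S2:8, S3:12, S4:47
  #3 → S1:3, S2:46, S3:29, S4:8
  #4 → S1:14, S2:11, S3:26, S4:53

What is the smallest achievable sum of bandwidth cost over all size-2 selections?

31

Open {#2, #3}.
  S1→#3 3, S2→#2 8, S3→#2 12, S4→#3 8  ⇒ total 31.
Compare {#1, #3}: total 38.
Compare {#3, #4}: total 48.
No size-2 selection does better; minimum is 31.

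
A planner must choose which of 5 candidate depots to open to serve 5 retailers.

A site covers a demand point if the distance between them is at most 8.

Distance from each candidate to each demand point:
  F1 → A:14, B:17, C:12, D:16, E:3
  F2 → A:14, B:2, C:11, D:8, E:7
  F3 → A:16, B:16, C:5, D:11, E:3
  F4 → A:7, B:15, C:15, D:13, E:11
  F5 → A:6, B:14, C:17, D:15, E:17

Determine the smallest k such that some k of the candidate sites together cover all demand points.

3

Coverage sets (demand points within 8 of each site):
  F1: {E}
  F2: {B, D, E}
  F3: {C, E}
  F4: {A}
  F5: {A}
No 2 sites suffice: every size-2 union leaves at least one demand point uncovered.
But {F2, F3, F4} covers everything, so the minimum is 3.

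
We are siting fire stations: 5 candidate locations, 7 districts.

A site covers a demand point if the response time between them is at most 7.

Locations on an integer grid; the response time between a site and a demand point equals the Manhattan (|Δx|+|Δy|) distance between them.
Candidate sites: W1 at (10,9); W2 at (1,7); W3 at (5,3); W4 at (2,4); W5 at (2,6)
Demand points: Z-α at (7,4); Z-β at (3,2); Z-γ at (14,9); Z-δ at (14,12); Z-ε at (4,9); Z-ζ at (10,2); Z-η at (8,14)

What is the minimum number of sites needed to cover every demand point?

2

Coverage sets (demand points within 7 of each site):
  W1: {Z-γ, Z-δ, Z-ε, Z-ζ, Z-η}
  W2: {Z-β, Z-ε}
  W3: {Z-α, Z-β, Z-ε, Z-ζ}
  W4: {Z-α, Z-β, Z-ε}
  W5: {Z-α, Z-β, Z-ε}
No single site covers all 7 demand points.
But {W1, W3} covers everything, so the minimum is 2.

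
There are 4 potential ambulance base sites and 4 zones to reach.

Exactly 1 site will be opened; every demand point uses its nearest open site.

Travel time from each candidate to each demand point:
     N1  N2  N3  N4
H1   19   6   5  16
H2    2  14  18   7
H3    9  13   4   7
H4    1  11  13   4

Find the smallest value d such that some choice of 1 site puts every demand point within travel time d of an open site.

Open {H3}.
  Farthest demand point is N2 at travel time 13 (to H3); all others are ≤ 13.
With {H4} the worst case is 13.
With {H2} the worst case is 18.
No size-1 selection achieves below 13.

13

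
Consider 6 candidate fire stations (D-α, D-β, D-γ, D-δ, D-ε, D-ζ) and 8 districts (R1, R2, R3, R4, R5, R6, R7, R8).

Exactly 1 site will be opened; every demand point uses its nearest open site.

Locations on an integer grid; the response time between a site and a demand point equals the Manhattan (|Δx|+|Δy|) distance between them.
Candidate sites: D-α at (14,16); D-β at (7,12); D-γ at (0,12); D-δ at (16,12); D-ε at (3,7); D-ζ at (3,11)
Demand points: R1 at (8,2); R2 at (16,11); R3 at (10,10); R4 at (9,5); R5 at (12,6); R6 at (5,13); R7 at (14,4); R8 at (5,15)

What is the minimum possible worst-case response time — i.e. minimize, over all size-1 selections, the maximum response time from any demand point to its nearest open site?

15

Open {D-β}.
  Farthest demand point is R7 at response time 15 (to D-β); all others are ≤ 15.
With {D-ε} the worst case is 17.
With {D-δ} the worst case is 18.
No size-1 selection achieves below 15.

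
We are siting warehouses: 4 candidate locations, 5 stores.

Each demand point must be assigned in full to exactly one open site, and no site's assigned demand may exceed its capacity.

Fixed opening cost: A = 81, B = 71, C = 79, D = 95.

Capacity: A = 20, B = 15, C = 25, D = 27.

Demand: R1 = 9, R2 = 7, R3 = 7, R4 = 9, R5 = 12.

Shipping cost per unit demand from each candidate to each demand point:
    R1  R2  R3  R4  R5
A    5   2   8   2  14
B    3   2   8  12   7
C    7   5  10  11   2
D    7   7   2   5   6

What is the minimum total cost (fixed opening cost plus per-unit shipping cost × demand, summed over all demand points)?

355

Open {C, D}; cheapest assignment that respects the capacities:
  C (cap 25, load 19): R2, R5 — cost 7×5 + 12×2 = 59
  D (cap 27, load 25): R1, R3, R4 — cost 9×7 + 7×2 + 9×5 = 122
  Shipping 181, fixed 174 → total 355.
  Any other capacity-feasible assignment to {C, D} ships for at least 181.
Compare {A, D}: its best feasible assignment gives total 374.
Compare {A, B, C}: its best feasible assignment gives total 384.
Every other set of open sites that can feasibly serve all demand totals ≥ 374 even under its best assignment. Minimum: 355.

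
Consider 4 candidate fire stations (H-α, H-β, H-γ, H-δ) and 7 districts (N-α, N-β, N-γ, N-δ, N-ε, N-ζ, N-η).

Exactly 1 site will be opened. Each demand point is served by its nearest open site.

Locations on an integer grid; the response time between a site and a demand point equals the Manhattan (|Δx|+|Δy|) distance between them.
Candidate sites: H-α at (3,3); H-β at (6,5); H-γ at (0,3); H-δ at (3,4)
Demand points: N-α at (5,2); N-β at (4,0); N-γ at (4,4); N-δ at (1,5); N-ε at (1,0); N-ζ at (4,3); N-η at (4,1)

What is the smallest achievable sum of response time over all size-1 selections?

Open {H-α}.
  N-α→H-α 3, N-β→H-α 4, N-γ→H-α 2, N-δ→H-α 4, N-ε→H-α 5, N-ζ→H-α 1, N-η→H-α 3  ⇒ total 22.
Compare {H-δ}: total 25.
Compare {H-γ}: total 35.
No size-1 selection does better; minimum is 22.

22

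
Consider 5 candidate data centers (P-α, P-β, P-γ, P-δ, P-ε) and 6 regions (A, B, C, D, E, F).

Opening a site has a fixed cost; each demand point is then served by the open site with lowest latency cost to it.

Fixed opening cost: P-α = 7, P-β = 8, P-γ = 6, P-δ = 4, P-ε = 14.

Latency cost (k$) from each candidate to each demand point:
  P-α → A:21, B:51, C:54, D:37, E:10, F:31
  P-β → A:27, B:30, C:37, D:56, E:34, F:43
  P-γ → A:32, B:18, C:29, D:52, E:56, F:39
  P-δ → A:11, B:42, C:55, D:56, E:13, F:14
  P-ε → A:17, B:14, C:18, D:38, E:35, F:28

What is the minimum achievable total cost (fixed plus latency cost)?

Open {P-δ, P-ε}: assign each demand point to its cheapest open site.
  A→P-δ 11, B→P-ε 14, C→P-ε 18, D→P-ε 38, E→P-δ 13, F→P-δ 14
  latency cost 108, fixed 18 → total 126.
Compare {P-α, P-δ, P-ε}: latency cost 104 + fixed 25 = 129.
Compare {P-γ, P-δ, P-ε}: latency cost 108 + fixed 24 = 132.
Compare {P-β, P-δ, P-ε}: latency cost 108 + fixed 26 = 134.
All other subsets cost ≥ 129. Minimum total cost: 126.

126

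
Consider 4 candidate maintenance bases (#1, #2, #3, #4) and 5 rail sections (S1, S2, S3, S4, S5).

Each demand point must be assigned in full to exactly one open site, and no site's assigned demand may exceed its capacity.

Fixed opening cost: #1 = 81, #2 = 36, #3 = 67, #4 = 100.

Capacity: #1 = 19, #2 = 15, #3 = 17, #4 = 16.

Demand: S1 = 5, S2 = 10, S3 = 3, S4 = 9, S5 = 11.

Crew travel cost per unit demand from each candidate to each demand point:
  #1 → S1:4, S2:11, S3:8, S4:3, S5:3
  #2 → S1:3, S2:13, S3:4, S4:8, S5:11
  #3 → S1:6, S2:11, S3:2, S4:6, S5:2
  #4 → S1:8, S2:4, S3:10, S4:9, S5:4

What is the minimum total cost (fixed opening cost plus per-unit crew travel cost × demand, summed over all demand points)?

Open {#2, #3, #4}; cheapest assignment that respects the capacities:
  #2 (cap 15, load 14): S1, S4 — cost 5×3 + 9×8 = 87
  #3 (cap 17, load 14): S3, S5 — cost 3×2 + 11×2 = 28
  #4 (cap 16, load 10): S2 — cost 10×4 = 40
  Shipping 155, fixed 203 → total 358.
  Any other capacity-feasible assignment to {#2, #3, #4} ships for at least 155.
Compare {#1, #3, #4}: its best feasible assignment gives total 363.
Compare {#1, #2, #3}: its best feasible assignment gives total 364.
Every other set of open sites that can feasibly serve all demand totals ≥ 363 even under its best assignment. Minimum: 358.

358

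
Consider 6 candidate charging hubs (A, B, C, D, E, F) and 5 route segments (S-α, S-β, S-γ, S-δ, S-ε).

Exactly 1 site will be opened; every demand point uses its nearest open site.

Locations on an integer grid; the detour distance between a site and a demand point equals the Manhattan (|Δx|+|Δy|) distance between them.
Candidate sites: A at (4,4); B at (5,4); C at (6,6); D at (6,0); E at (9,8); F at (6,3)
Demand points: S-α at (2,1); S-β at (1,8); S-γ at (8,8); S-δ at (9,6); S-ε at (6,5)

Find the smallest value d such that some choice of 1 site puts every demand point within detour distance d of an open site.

Open {A}.
  Farthest demand point is S-γ at detour distance 8 (to A); all others are ≤ 8.
With {B} the worst case is 8.
With {C} the worst case is 9.
No size-1 selection achieves below 8.

8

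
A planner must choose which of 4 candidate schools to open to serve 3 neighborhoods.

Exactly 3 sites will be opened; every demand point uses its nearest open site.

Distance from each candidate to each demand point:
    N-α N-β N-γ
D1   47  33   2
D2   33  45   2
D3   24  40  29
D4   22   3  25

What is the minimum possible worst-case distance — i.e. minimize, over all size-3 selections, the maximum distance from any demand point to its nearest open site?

Open {D1, D2, D4}.
  Farthest demand point is N-α at distance 22 (to D4); all others are ≤ 22.
With {D1, D3, D4} the worst case is 22.
With {D2, D3, D4} the worst case is 22.
No size-3 selection achieves below 22.

22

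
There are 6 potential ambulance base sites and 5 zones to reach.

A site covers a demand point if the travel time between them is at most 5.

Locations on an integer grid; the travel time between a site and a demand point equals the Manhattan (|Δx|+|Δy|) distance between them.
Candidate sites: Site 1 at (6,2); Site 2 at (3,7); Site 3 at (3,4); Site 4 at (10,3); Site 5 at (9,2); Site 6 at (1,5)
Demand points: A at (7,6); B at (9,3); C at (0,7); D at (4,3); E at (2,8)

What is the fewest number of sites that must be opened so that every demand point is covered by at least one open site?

2

Coverage sets (demand points within 5 of each site):
  Site 1: {A, B, D}
  Site 2: {A, C, D, E}
  Site 3: {D, E}
  Site 4: {B}
  Site 5: {B}
  Site 6: {C, D, E}
No single site covers all 5 demand points.
But {Site 1, Site 2} covers everything, so the minimum is 2.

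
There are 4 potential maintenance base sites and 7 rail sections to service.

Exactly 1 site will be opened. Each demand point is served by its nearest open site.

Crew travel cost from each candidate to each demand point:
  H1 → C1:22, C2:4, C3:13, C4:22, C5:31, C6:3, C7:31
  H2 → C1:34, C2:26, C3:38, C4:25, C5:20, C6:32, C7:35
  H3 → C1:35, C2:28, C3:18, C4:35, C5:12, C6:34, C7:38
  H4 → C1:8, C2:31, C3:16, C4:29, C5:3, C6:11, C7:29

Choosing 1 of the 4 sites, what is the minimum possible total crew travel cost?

Open {H1}.
  C1→H1 22, C2→H1 4, C3→H1 13, C4→H1 22, C5→H1 31, C6→H1 3, C7→H1 31  ⇒ total 126.
Compare {H4}: total 127.
Compare {H3}: total 200.
No size-1 selection does better; minimum is 126.

126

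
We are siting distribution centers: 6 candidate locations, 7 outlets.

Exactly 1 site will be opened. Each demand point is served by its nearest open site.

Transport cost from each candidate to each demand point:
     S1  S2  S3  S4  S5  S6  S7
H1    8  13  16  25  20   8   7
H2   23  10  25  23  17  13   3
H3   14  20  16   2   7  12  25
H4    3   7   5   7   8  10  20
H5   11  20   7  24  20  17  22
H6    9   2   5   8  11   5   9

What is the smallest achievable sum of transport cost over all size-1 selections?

Open {H6}.
  S1→H6 9, S2→H6 2, S3→H6 5, S4→H6 8, S5→H6 11, S6→H6 5, S7→H6 9  ⇒ total 49.
Compare {H4}: total 60.
Compare {H3}: total 96.
No size-1 selection does better; minimum is 49.

49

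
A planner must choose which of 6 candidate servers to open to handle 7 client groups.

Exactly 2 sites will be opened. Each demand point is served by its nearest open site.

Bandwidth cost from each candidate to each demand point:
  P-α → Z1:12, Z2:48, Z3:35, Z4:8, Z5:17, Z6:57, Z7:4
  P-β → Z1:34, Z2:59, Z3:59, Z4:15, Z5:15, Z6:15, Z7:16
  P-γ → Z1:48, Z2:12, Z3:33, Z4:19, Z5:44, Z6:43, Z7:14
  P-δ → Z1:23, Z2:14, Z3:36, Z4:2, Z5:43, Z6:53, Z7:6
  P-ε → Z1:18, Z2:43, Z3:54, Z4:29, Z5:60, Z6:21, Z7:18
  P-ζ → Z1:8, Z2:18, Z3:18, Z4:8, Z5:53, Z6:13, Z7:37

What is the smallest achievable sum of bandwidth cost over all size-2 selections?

86

Open {P-α, P-ζ}.
  Z1→P-ζ 8, Z2→P-ζ 18, Z3→P-ζ 18, Z4→P-α 8, Z5→P-α 17, Z6→P-ζ 13, Z7→P-α 4  ⇒ total 86.
Compare {P-β, P-ζ}: total 96.
Compare {P-δ, P-ζ}: total 104.
No size-2 selection does better; minimum is 86.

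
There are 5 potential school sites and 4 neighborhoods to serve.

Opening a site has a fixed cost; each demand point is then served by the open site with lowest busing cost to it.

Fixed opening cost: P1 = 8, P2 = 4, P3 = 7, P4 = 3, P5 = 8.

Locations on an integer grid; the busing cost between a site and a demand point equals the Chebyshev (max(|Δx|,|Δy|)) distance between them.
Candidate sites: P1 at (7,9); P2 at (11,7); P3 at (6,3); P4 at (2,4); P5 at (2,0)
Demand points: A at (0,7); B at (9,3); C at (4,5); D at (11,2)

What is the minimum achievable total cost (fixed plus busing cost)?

Open {P2, P4}: assign each demand point to its cheapest open site.
  A→P4 3, B→P2 4, C→P4 2, D→P2 5
  busing cost 14, fixed 7 → total 21.
Compare {P3}: busing cost 16 + fixed 7 = 23.
Compare {P3, P4}: busing cost 13 + fixed 10 = 23.
Compare {P4}: busing cost 21 + fixed 3 = 24.
All other subsets cost ≥ 23. Minimum total cost: 21.

21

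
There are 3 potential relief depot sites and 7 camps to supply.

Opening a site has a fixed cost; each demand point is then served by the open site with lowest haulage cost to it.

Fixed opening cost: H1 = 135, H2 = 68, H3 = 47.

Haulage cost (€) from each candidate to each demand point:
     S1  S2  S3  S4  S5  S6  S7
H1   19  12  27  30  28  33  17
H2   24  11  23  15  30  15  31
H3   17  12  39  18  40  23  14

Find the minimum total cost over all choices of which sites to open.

Open {H3}: assign each demand point to its cheapest open site.
  S1→H3 17, S2→H3 12, S3→H3 39, S4→H3 18, S5→H3 40, S6→H3 23, S7→H3 14
  haulage cost 163, fixed 47 → total 210.
Compare {H2}: haulage cost 149 + fixed 68 = 217.
Compare {H2, H3}: haulage cost 125 + fixed 115 = 240.
Compare {H1}: haulage cost 166 + fixed 135 = 301.
All other subsets cost ≥ 217. Minimum total cost: 210.

210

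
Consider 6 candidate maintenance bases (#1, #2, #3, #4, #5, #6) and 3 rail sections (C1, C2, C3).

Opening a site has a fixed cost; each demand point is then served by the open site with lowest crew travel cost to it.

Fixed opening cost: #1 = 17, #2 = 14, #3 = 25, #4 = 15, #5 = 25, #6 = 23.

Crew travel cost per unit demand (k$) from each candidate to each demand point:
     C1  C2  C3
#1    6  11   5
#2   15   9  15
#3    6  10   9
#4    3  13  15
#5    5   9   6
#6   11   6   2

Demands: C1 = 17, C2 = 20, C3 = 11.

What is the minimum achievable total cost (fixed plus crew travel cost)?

231

Open {#4, #6}: assign each demand point to its cheapest open site.
  C1→#4 17×3=51, C2→#6 20×6=120, C3→#6 11×2=22
  crew travel cost 193, fixed 38 → total 231.
Compare {#2, #4, #6}: crew travel cost 193 + fixed 52 = 245.
Compare {#1, #4, #6}: crew travel cost 193 + fixed 55 = 248.
Compare {#3, #4, #6}: crew travel cost 193 + fixed 63 = 256.
All other subsets cost ≥ 245. Minimum total cost: 231.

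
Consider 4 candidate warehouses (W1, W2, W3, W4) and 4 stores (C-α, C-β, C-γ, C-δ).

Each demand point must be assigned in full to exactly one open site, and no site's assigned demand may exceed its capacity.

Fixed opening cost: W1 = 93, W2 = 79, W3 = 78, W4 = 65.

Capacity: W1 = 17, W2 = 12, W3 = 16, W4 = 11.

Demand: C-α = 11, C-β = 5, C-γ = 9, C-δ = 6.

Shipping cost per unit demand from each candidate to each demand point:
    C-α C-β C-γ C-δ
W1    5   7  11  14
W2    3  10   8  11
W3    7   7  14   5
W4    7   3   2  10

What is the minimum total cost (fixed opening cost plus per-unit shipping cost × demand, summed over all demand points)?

Open {W2, W3, W4}; cheapest assignment that respects the capacities:
  W2 (cap 12, load 11): C-α — cost 11×3 = 33
  W3 (cap 16, load 11): C-β, C-δ — cost 5×7 + 6×5 = 65
  W4 (cap 11, load 9): C-γ — cost 9×2 = 18
  Shipping 116, fixed 222 → total 338.
  Any other capacity-feasible assignment to {W2, W3, W4} ships for at least 116.
Compare {W1, W3, W4}: its best feasible assignment gives total 374.
Compare {W1, W2, W4}: its best feasible assignment gives total 407.
Every other set of open sites that can feasibly serve all demand totals ≥ 374 even under its best assignment. Minimum: 338.

338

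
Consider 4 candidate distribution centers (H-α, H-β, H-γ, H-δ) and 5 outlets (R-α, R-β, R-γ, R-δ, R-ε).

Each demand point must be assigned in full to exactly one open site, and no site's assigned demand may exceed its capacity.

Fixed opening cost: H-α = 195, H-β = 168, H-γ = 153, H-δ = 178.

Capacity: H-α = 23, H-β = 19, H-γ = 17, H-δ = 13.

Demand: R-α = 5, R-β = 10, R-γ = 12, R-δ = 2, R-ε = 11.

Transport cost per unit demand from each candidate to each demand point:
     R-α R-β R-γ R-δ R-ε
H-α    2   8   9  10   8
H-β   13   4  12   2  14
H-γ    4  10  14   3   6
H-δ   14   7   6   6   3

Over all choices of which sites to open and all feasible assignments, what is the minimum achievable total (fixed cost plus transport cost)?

668

Open {H-α, H-β}; cheapest assignment that respects the capacities:
  H-α (cap 23, load 23): R-γ, R-ε — cost 12×9 + 11×8 = 196
  H-β (cap 19, load 17): R-α, R-β, R-δ — cost 5×13 + 10×4 + 2×2 = 109
  Shipping 305, fixed 363 → total 668.
  Any other capacity-feasible assignment to {H-α, H-β} ships for at least 305.
Compare {H-α, H-γ}: its best feasible assignment gives total 670.
Compare {H-β, H-γ, H-δ}: its best feasible assignment gives total 701.
Every other set of open sites that can feasibly serve all demand totals ≥ 670 even under its best assignment. Minimum: 668.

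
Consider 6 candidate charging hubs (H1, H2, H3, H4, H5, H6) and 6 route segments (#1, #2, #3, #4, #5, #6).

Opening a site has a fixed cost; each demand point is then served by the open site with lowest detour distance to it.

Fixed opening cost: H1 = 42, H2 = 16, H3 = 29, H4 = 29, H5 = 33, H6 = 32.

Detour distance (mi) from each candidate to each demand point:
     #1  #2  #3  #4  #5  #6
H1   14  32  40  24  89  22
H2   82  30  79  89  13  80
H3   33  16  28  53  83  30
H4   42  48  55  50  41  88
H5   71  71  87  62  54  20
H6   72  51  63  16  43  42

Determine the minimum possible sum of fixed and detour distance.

Open {H1, H2}: assign each demand point to its cheapest open site.
  #1→H1 14, #2→H2 30, #3→H1 40, #4→H1 24, #5→H2 13, #6→H1 22
  detour distance 143, fixed 58 → total 201.
Compare {H1, H2, H3}: detour distance 117 + fixed 87 = 204.
Compare {H2, H3, H6}: detour distance 136 + fixed 77 = 213.
Compare {H2, H3}: detour distance 173 + fixed 45 = 218.
All other subsets cost ≥ 204. Minimum total cost: 201.

201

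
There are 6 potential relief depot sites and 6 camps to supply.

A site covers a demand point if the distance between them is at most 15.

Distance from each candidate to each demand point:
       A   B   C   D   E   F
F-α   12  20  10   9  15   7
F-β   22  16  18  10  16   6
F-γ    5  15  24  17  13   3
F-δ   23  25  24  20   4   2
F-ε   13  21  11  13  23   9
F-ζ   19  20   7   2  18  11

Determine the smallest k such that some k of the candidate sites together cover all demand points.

Coverage sets (demand points within 15 of each site):
  F-α: {A, C, D, E, F}
  F-β: {D, F}
  F-γ: {A, B, E, F}
  F-δ: {E, F}
  F-ε: {A, C, D, F}
  F-ζ: {C, D, F}
No single site covers all 6 demand points.
But {F-α, F-γ} covers everything, so the minimum is 2.

2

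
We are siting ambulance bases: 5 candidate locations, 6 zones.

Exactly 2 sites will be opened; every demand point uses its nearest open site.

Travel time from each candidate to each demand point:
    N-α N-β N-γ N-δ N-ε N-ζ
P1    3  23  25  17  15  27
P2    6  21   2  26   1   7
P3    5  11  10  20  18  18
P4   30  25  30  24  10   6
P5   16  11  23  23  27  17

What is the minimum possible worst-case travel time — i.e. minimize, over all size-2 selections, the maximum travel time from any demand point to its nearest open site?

Open {P1, P3}.
  Farthest demand point is N-ζ at travel time 18 (to P3); all others are ≤ 18.
With {P2, P3} the worst case is 20.
With {P3, P4} the worst case is 20.
No size-2 selection achieves below 18.

18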